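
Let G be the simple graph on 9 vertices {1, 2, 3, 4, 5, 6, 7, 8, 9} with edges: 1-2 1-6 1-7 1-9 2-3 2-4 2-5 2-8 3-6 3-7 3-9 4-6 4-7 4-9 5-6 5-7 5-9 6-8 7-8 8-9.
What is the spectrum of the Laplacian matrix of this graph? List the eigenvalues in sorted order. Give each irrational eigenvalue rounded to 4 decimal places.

[0, 4, 4, 4, 4, 5, 5, 5, 9]

Reading degrees in the order [1, 2, 3, 4, 5, 6, 7, 8, 9] gives [4, 5, 4, 4, 4, 5, 5, 4, 5]; set D = diag(4, 5, 4, 4, 4, 5, 5, 4, 5) and form L = D - A. Diagonalising L (or applying a numerical eigensolver to the 9x9 matrix) gives the spectrum above. The single zero eigenvalue shows the graph is connected.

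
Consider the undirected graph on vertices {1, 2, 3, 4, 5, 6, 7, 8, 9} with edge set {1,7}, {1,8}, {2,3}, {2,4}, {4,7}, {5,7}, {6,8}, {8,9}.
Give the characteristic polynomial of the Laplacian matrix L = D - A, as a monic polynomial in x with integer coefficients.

Each diagonal entry of L is the vertex degree and each off-diagonal entry is -1 where an edge is present, 0 otherwise; in the order [1, 2, 3, 4, 5, 6, 7, 8, 9] the diagonal is [2, 2, 1, 2, 1, 1, 3, 3, 1]. L has integer entries, so p(x) = det(xI - L) has integer coefficients. Expanding the determinant yields x^9 - 16x^8 + 103x^7 - 344x^6 + 643x^5 - 678x^4 + 384x^3 - 102x^2 + 9x. Since p(0) = det(-L) = 0, x divides p(x). The eigenvalues sum to 16, which equals trace(L) = 2|E|.

x^9 - 16x^8 + 103x^7 - 344x^6 + 643x^5 - 678x^4 + 384x^3 - 102x^2 + 9x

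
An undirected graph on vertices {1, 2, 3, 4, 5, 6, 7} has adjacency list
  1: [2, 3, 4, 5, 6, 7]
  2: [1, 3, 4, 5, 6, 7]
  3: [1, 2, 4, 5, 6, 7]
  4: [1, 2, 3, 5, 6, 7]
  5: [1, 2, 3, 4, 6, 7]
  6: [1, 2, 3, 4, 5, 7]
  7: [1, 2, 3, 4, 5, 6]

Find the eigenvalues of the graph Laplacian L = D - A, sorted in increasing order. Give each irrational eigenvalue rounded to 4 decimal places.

[0, 7, 7, 7, 7, 7, 7]

Each diagonal entry of L is the vertex degree and each off-diagonal entry is -1 where an edge is present, 0 otherwise; in the order [1, 2, 3, 4, 5, 6, 7] the diagonal is [6, 6, 6, 6, 6, 6, 6]. Diagonalising L (or applying a numerical eigensolver to the 7x7 matrix) gives the spectrum above. By the matrix-tree theorem the graph has (1/7) * product of the nonzero eigenvalues = 16807 spanning trees. The largest eigenvalue, 7, is at most the vertex count 7.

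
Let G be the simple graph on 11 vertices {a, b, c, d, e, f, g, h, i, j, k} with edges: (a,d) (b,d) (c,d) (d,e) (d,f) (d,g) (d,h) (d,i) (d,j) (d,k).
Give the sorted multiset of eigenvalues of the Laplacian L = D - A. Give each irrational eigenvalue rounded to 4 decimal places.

[0, 1, 1, 1, 1, 1, 1, 1, 1, 1, 11]

Reading degrees in the order [a, b, c, d, e, f, g, h, i, j, k] gives [1, 1, 1, 10, 1, 1, 1, 1, 1, 1, 1]; set D = diag(1, 1, 1, 10, 1, 1, 1, 1, 1, 1, 1) and form L = D - A. The multiplicity of 0 as a Laplacian eigenvalue equals the number of connected components. There is one zero in the spectrum, matching the 1 component.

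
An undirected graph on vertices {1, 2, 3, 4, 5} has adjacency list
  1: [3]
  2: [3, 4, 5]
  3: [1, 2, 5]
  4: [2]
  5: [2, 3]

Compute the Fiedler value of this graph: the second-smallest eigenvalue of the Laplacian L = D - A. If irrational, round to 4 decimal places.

Each diagonal entry of L is the vertex degree and each off-diagonal entry is -1 where an edge is present, 0 otherwise; in the order [1, 2, 3, 4, 5] the diagonal is [1, 3, 3, 1, 2]. Computing the eigenvalues of L and sorting gives [0, 0.6972, 1.3820, 3.6180, 4.3028]. The Fiedler value lambda_2 = 0.6972 is strictly positive, so the graph is connected.

0.6972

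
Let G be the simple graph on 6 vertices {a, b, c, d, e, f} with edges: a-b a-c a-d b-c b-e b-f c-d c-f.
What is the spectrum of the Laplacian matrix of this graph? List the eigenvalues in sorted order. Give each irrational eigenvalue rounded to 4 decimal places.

[0, 0.8851, 1.6972, 3.2541, 4.8608, 5.3028]

With the vertex order [a, b, c, d, e, f], the degrees are [3, 4, 4, 2, 1, 2], giving D = diag(3, 4, 4, 2, 1, 2) and L = D - A. Diagonalising L (or applying a numerical eigensolver to the 6x6 matrix) gives the spectrum above. The single zero eigenvalue shows the graph is connected. The largest eigenvalue, 5.3028, is at most the vertex count 6. The eigenvalues sum to 16, which equals trace(L) = 2|E|.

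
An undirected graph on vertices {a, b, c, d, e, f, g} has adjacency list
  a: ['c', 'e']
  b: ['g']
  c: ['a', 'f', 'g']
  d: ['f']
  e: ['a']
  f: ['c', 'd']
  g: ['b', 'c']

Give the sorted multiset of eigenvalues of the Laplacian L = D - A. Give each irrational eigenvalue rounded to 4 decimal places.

Reading degrees in the order [a, b, c, d, e, f, g] gives [2, 1, 3, 1, 1, 2, 2]; set D = diag(2, 1, 3, 1, 1, 2, 2) and form L = D - A. Diagonalising L (or applying a numerical eigensolver to the 7x7 matrix) gives the spectrum above. The single zero eigenvalue shows the graph is connected. The eigenvalues sum to 12, which equals trace(L) = 2|E|.

[0, 0.3820, 0.3820, 1.5858, 2.6180, 2.6180, 4.4142]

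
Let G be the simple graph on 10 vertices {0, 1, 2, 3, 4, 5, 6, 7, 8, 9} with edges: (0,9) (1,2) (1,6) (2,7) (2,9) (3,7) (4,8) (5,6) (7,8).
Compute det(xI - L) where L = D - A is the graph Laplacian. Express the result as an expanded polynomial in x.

Reading degrees in the order [0, 1, 2, 3, 4, 5, 6, 7, 8, 9] gives [1, 2, 3, 1, 1, 1, 2, 3, 2, 2]; set D = diag(1, 2, 3, 1, 1, 1, 2, 3, 2, 2) and form L = D - A. Computing det(xI - L) by cofactor expansion (or equivalently via sum-over-permutations) gives x^10 - 18x^9 + 134x^8 - 536x^7 + 1252x^6 - 1738x^5 + 1399x^4 - 612x^3 + 129x^2 - 10x. The constant term is 0 because L is singular (the all-ones vector lies in its kernel). There is one zero in the spectrum, matching the 1 component.

x^10 - 18x^9 + 134x^8 - 536x^7 + 1252x^6 - 1738x^5 + 1399x^4 - 612x^3 + 129x^2 - 10x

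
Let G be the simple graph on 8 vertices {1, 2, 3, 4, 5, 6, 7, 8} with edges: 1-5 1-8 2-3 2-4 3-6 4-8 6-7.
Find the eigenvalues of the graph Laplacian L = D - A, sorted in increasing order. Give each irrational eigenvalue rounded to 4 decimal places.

[0, 0.1522, 0.5858, 1.2346, 2, 2.7654, 3.4142, 3.8478]

Reading degrees in the order [1, 2, 3, 4, 5, 6, 7, 8] gives [2, 2, 2, 2, 1, 2, 1, 2]; set D = diag(2, 2, 2, 2, 1, 2, 1, 2) and form L = D - A. Since every row of L sums to 0, the all-ones vector is in the kernel and 0 is an eigenvalue. By the matrix-tree theorem the graph has (1/8) * product of the nonzero eigenvalues = 1 spanning tree. The largest eigenvalue, 3.8478, is at most the vertex count 8.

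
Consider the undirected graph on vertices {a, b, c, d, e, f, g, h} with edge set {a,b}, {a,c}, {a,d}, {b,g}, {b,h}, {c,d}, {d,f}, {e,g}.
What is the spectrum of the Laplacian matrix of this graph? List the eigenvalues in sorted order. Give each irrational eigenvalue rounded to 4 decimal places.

With the vertex order [a, b, c, d, e, f, g, h], the degrees are [3, 3, 2, 3, 1, 1, 2, 1], giving D = diag(3, 3, 2, 3, 1, 1, 2, 1) and L = D - A. Since every row of L sums to 0, the all-ones vector is in the kernel and 0 is an eigenvalue. There is one zero in the spectrum, matching the 1 component.

[0, 0.2588, 0.6436, 1.1385, 2.1603, 3.1943, 3.8943, 4.7103]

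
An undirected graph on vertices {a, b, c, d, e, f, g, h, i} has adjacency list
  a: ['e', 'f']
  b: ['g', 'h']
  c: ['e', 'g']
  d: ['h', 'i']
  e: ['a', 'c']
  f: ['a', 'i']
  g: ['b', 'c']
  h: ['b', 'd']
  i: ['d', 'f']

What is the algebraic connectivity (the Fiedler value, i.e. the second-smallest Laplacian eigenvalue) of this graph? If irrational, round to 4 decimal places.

0.4679

Each diagonal entry of L is the vertex degree and each off-diagonal entry is -1 where an edge is present, 0 otherwise; in the order [a, b, c, d, e, f, g, h, i] the diagonal is [2, 2, 2, 2, 2, 2, 2, 2, 2]. The sorted Laplacian eigenvalues are [0, 0.4679, 0.4679, 1.6527, 1.6527, 3, 3, 3.8794, 3.8794]; the algebraic connectivity is the second entry, 0.4679. The largest eigenvalue, 3.8794, is at most the vertex count 9. The eigenvalues sum to 18, which equals trace(L) = 2|E|.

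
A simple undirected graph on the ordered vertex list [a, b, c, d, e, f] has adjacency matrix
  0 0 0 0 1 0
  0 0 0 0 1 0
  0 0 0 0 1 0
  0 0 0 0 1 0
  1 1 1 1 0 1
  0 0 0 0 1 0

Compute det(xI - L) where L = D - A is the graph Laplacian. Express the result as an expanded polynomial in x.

Reading degrees in the order [a, b, c, d, e, f] gives [1, 1, 1, 1, 5, 1]; set D = diag(1, 1, 1, 1, 5, 1) and form L = D - A. Computing det(xI - L) by cofactor expansion (or equivalently via sum-over-permutations) gives x^6 - 10x^5 + 30x^4 - 40x^3 + 25x^2 - 6x. Since p(0) = det(-L) = 0, x divides p(x). The largest eigenvalue, 6, is at most the vertex count 6.

x^6 - 10x^5 + 30x^4 - 40x^3 + 25x^2 - 6x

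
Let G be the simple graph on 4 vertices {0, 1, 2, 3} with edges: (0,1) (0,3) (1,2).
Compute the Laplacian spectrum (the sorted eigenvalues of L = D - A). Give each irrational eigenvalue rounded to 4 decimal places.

[0, 0.5858, 2, 3.4142]

With the vertex order [0, 1, 2, 3], the degrees are [2, 2, 1, 1], giving D = diag(2, 2, 1, 1) and L = D - A. The multiplicity of 0 as a Laplacian eigenvalue equals the number of connected components. The single zero eigenvalue shows the graph is connected. There is one zero in the spectrum, matching the 1 component.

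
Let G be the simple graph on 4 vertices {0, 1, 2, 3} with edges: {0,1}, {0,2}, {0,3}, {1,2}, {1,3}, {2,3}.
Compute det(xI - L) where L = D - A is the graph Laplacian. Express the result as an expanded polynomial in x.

x^4 - 12x^3 + 48x^2 - 64x

With the vertex order [0, 1, 2, 3], the degrees are [3, 3, 3, 3], giving D = diag(3, 3, 3, 3) and L = D - A. The eigenvalues of L are [0, 4, 4, 4]; the characteristic polynomial is the product of (x - lambda_i), which multiplies out to x^4 - 12x^3 + 48x^2 - 64x. The coefficient of x^3 equals -trace(L) = -12, matching the sum of degrees. By the matrix-tree theorem the graph has (1/4) * product of the nonzero eigenvalues = 16 spanning trees.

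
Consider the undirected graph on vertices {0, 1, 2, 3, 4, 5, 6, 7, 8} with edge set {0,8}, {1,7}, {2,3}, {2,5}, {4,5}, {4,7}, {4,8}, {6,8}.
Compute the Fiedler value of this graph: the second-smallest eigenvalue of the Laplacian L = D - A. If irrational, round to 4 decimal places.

0.2217

Reading degrees in the order [0, 1, 2, 3, 4, 5, 6, 7, 8] gives [1, 1, 2, 1, 3, 2, 1, 2, 3]; set D = diag(1, 1, 2, 1, 3, 2, 1, 2, 3) and form L = D - A. The smallest Laplacian eigenvalue is always 0. The next one, lambda_2 = 0.2217, measures how hard the graph is to disconnect: larger values mean better connectivity. The eigenvalues sum to 16, which equals trace(L) = 2|E|.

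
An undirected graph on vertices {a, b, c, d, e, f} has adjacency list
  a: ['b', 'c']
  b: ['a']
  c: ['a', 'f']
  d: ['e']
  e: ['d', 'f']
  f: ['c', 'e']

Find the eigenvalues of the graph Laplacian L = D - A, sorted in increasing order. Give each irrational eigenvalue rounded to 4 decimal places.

[0, 0.2679, 1, 2, 3, 3.7321]

With the vertex order [a, b, c, d, e, f], the degrees are [2, 1, 2, 1, 2, 2], giving D = diag(2, 1, 2, 1, 2, 2) and L = D - A. The multiplicity of 0 as a Laplacian eigenvalue equals the number of connected components. The single zero eigenvalue shows the graph is connected. By the matrix-tree theorem the graph has (1/6) * product of the nonzero eigenvalues = 1 spanning tree. The largest eigenvalue, 3.7321, is at most the vertex count 6.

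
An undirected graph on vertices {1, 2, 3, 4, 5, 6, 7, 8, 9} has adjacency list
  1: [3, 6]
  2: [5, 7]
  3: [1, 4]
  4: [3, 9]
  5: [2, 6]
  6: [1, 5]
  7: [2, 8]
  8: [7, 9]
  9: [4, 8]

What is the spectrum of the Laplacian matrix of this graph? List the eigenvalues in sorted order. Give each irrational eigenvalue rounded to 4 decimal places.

With the vertex order [1, 2, 3, 4, 5, 6, 7, 8, 9], the degrees are [2, 2, 2, 2, 2, 2, 2, 2, 2], giving D = diag(2, 2, 2, 2, 2, 2, 2, 2, 2) and L = D - A. Diagonalising L (or applying a numerical eigensolver to the 9x9 matrix) gives the spectrum above. The single zero eigenvalue shows the graph is connected. The eigenvalues sum to 18, which equals trace(L) = 2|E|.

[0, 0.4679, 0.4679, 1.6527, 1.6527, 3, 3, 3.8794, 3.8794]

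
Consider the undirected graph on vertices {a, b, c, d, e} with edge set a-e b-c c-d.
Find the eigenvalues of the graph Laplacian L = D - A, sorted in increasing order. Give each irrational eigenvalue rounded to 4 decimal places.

[0, 0, 1, 2, 3]

With the vertex order [a, b, c, d, e], the degrees are [1, 1, 2, 1, 1], giving D = diag(1, 1, 2, 1, 1) and L = D - A. The multiplicity of 0 as a Laplacian eigenvalue equals the number of connected components. The 2 zero eigenvalues correspond to the 2 connected components. The largest eigenvalue, 3, is at most the vertex count 5. The eigenvalues sum to 6, which equals trace(L) = 2|E|.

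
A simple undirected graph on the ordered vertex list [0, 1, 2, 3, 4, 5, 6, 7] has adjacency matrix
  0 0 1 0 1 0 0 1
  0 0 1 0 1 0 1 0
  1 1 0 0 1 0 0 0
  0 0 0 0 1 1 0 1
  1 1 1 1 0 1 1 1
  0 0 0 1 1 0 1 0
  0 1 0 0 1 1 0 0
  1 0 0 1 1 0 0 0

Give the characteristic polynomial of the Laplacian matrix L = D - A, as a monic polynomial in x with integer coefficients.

With the vertex order [0, 1, 2, 3, 4, 5, 6, 7], the degrees are [3, 3, 3, 3, 7, 3, 3, 3], giving D = diag(3, 3, 3, 3, 7, 3, 3, 3) and L = D - A. Computing det(xI - L) by cofactor expansion (or equivalently via sum-over-permutations) gives x^8 - 28x^7 + 322x^6 - 1974x^5 + 6965x^4 - 14126x^3 + 15225x^2 - 6728x. The coefficient of x^7 equals -trace(L) = -28, matching the sum of degrees. The largest eigenvalue, 8, is at most the vertex count 8.

x^8 - 28x^7 + 322x^6 - 1974x^5 + 6965x^4 - 14126x^3 + 15225x^2 - 6728x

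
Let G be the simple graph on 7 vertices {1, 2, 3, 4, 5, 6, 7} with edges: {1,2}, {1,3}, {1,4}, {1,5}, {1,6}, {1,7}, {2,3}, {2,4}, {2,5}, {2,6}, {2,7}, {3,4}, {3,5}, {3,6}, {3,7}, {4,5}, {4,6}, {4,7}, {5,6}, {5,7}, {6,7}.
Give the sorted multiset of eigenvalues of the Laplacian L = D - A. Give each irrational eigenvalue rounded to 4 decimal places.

[0, 7, 7, 7, 7, 7, 7]

With the vertex order [1, 2, 3, 4, 5, 6, 7], the degrees are [6, 6, 6, 6, 6, 6, 6], giving D = diag(6, 6, 6, 6, 6, 6, 6) and L = D - A. The multiplicity of 0 as a Laplacian eigenvalue equals the number of connected components. The single zero eigenvalue shows the graph is connected. There is one zero in the spectrum, matching the 1 component.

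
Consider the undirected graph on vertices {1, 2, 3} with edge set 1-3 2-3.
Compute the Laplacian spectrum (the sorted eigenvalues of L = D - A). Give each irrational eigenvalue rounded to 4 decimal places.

Each diagonal entry of L is the vertex degree and each off-diagonal entry is -1 where an edge is present, 0 otherwise; in the order [1, 2, 3] the diagonal is [1, 1, 2]. The multiplicity of 0 as a Laplacian eigenvalue equals the number of connected components. The eigenvalues sum to 4, which equals trace(L) = 2|E|.

[0, 1, 3]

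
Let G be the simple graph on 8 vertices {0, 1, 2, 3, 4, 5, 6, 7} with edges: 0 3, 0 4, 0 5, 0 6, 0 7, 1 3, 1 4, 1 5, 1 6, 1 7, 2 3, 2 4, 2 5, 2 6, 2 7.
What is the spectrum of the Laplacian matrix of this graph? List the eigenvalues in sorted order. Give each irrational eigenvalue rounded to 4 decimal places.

Each diagonal entry of L is the vertex degree and each off-diagonal entry is -1 where an edge is present, 0 otherwise; in the order [0, 1, 2, 3, 4, 5, 6, 7] the diagonal is [5, 5, 5, 3, 3, 3, 3, 3]. The multiplicity of 0 as a Laplacian eigenvalue equals the number of connected components. The single zero eigenvalue shows the graph is connected. There is one zero in the spectrum, matching the 1 component. By the matrix-tree theorem the graph has (1/8) * product of the nonzero eigenvalues = 2025 spanning trees.

[0, 3, 3, 3, 3, 5, 5, 8]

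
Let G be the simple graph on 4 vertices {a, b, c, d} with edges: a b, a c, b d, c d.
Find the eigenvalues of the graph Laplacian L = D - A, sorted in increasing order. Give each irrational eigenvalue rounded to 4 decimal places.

Each diagonal entry of L is the vertex degree and each off-diagonal entry is -1 where an edge is present, 0 otherwise; in the order [a, b, c, d] the diagonal is [2, 2, 2, 2]. Since every row of L sums to 0, the all-ones vector is in the kernel and 0 is an eigenvalue. The single zero eigenvalue shows the graph is connected. By the matrix-tree theorem the graph has (1/4) * product of the nonzero eigenvalues = 4 spanning trees. The eigenvalues sum to 8, which equals trace(L) = 2|E|.

[0, 2, 2, 4]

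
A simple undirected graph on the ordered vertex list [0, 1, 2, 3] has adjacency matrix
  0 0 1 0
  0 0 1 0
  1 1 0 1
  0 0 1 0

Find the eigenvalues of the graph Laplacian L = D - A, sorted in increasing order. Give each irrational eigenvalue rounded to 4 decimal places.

[0, 1, 1, 4]

Each diagonal entry of L is the vertex degree and each off-diagonal entry is -1 where an edge is present, 0 otherwise; in the order [0, 1, 2, 3] the diagonal is [1, 1, 3, 1]. L is symmetric positive semidefinite, so every eigenvalue is real and nonnegative. There is one zero in the spectrum, matching the 1 component. The largest eigenvalue, 4, is at most the vertex count 4.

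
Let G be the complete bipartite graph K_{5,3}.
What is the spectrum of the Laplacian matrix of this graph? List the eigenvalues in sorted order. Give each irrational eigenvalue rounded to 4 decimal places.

The graph has 8 vertices and degree multiset [5, 5, 5, 3, 3, 3, 3, 3]; D is the diagonal matrix of degrees and L = D - A. Diagonalising L (or applying a numerical eigensolver to the 8x8 matrix) gives the spectrum above. The single zero eigenvalue shows the graph is connected. The largest eigenvalue, 8, is at most the vertex count 8. There is one zero in the spectrum, matching the 1 component.

[0, 3, 3, 3, 3, 5, 5, 8]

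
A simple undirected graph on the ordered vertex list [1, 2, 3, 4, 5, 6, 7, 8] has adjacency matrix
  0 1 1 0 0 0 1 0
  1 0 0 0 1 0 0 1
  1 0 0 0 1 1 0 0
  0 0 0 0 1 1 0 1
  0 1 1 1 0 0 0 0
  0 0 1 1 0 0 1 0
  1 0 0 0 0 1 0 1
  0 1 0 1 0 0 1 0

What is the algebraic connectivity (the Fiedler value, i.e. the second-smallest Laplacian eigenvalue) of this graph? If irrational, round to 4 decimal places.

2

With the vertex order [1, 2, 3, 4, 5, 6, 7, 8], the degrees are [3, 3, 3, 3, 3, 3, 3, 3], giving D = diag(3, 3, 3, 3, 3, 3, 3, 3) and L = D - A. The smallest Laplacian eigenvalue is always 0. The next one, lambda_2 = 2, measures how hard the graph is to disconnect: larger values mean better connectivity. By the matrix-tree theorem the graph has (1/8) * product of the nonzero eigenvalues = 384 spanning trees.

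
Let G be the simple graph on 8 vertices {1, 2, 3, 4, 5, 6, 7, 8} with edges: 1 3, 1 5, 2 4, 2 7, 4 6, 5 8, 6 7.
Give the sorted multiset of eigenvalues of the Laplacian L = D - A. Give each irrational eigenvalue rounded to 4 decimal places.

[0, 0, 0.5858, 2, 2, 2, 3.4142, 4]

With the vertex order [1, 2, 3, 4, 5, 6, 7, 8], the degrees are [2, 2, 1, 2, 2, 2, 2, 1], giving D = diag(2, 2, 1, 2, 2, 2, 2, 1) and L = D - A. The multiplicity of 0 as a Laplacian eigenvalue equals the number of connected components. The 2 zero eigenvalues correspond to the 2 connected components. There are 2 zeros in the spectrum, matching the 2 components.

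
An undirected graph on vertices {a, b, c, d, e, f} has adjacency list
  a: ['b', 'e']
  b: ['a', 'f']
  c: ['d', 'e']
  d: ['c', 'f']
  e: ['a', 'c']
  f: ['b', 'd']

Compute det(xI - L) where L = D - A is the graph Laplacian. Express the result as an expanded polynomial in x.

Reading degrees in the order [a, b, c, d, e, f] gives [2, 2, 2, 2, 2, 2]; set D = diag(2, 2, 2, 2, 2, 2) and form L = D - A. The eigenvalues of L are [0, 1, 1, 3, 3, 4]; the characteristic polynomial is the product of (x - lambda_i), which multiplies out to x^6 - 12x^5 + 54x^4 - 112x^3 + 105x^2 - 36x. The constant term is 0 because L is singular (the all-ones vector lies in its kernel). The largest eigenvalue, 4, is at most the vertex count 6.

x^6 - 12x^5 + 54x^4 - 112x^3 + 105x^2 - 36x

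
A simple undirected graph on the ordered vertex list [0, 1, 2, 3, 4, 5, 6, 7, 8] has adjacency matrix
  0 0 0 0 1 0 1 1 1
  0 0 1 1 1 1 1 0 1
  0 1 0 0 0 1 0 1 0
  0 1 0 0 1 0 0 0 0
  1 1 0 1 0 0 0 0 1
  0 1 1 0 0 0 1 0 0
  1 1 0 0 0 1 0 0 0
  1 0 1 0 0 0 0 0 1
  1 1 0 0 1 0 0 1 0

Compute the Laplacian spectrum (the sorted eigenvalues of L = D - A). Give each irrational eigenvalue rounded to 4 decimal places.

Reading degrees in the order [0, 1, 2, 3, 4, 5, 6, 7, 8] gives [4, 6, 3, 2, 4, 3, 3, 3, 4]; set D = diag(4, 6, 3, 2, 4, 3, 3, 3, 4) and form L = D - A. L is symmetric positive semidefinite, so every eigenvalue is real and nonnegative. The eigenvalues sum to 32, which equals trace(L) = 2|E|.

[0, 1.5021, 1.8477, 2.4662, 3.7727, 4.5019, 5, 5.6116, 7.2977]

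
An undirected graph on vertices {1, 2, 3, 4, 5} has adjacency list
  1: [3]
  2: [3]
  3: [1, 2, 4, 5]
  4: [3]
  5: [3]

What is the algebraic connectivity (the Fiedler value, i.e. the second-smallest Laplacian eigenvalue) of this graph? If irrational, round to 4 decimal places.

1

Each diagonal entry of L is the vertex degree and each off-diagonal entry is -1 where an edge is present, 0 otherwise; in the order [1, 2, 3, 4, 5] the diagonal is [1, 1, 4, 1, 1]. The smallest Laplacian eigenvalue is always 0. The next one, lambda_2 = 1, measures how hard the graph is to disconnect: larger values mean better connectivity. The largest eigenvalue, 5, is at most the vertex count 5.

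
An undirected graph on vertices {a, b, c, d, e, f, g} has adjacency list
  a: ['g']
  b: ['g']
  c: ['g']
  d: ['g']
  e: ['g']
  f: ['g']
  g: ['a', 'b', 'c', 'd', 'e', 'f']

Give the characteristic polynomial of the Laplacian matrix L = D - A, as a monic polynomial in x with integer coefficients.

x^7 - 12x^6 + 45x^5 - 80x^4 + 75x^3 - 36x^2 + 7x

Reading degrees in the order [a, b, c, d, e, f, g] gives [1, 1, 1, 1, 1, 1, 6]; set D = diag(1, 1, 1, 1, 1, 1, 6) and form L = D - A. Computing det(xI - L) by cofactor expansion (or equivalently via sum-over-permutations) gives x^7 - 12x^6 + 45x^5 - 80x^4 + 75x^3 - 36x^2 + 7x. Since p(0) = det(-L) = 0, x divides p(x). There is one zero in the spectrum, matching the 1 component.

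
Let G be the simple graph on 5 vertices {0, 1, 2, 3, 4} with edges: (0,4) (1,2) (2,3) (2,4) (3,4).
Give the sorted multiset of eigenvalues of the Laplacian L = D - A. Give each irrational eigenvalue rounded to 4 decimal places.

Reading degrees in the order [0, 1, 2, 3, 4] gives [1, 1, 3, 2, 3]; set D = diag(1, 1, 3, 2, 3) and form L = D - A. The multiplicity of 0 as a Laplacian eigenvalue equals the number of connected components. The single zero eigenvalue shows the graph is connected. The largest eigenvalue, 4.3028, is at most the vertex count 5.

[0, 0.6972, 1.3820, 3.6180, 4.3028]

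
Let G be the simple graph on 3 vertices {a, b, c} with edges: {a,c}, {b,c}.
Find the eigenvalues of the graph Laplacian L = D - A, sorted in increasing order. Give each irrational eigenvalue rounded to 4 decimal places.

Reading degrees in the order [a, b, c] gives [1, 1, 2]; set D = diag(1, 1, 2) and form L = D - A. The multiplicity of 0 as a Laplacian eigenvalue equals the number of connected components. The single zero eigenvalue shows the graph is connected. There is one zero in the spectrum, matching the 1 component. The eigenvalues sum to 4, which equals trace(L) = 2|E|.

[0, 1, 3]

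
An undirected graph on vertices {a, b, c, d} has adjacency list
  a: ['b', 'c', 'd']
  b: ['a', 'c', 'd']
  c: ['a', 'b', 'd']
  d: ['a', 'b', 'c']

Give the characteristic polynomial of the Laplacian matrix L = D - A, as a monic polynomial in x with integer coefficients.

x^4 - 12x^3 + 48x^2 - 64x

With the vertex order [a, b, c, d], the degrees are [3, 3, 3, 3], giving D = diag(3, 3, 3, 3) and L = D - A. Computing det(xI - L) by cofactor expansion (or equivalently via sum-over-permutations) gives x^4 - 12x^3 + 48x^2 - 64x. Since p(0) = det(-L) = 0, x divides p(x).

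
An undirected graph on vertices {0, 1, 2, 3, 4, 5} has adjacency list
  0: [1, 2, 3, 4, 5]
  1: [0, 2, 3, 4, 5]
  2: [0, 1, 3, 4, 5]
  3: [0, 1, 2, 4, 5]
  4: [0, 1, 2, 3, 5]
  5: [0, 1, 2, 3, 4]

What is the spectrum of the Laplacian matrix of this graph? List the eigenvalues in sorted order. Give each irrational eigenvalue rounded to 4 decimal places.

With the vertex order [0, 1, 2, 3, 4, 5], the degrees are [5, 5, 5, 5, 5, 5], giving D = diag(5, 5, 5, 5, 5, 5) and L = D - A. Diagonalising L (or applying a numerical eigensolver to the 6x6 matrix) gives the spectrum above. The largest eigenvalue, 6, is at most the vertex count 6.

[0, 6, 6, 6, 6, 6]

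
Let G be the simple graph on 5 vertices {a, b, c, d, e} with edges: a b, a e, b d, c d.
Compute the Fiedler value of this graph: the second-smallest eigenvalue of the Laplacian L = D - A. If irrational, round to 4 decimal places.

Reading degrees in the order [a, b, c, d, e] gives [2, 2, 1, 2, 1]; set D = diag(2, 2, 1, 2, 1) and form L = D - A. The sorted Laplacian eigenvalues are [0, 0.3820, 1.3820, 2.6180, 3.6180]; the algebraic connectivity is the second entry, 0.3820.

0.3820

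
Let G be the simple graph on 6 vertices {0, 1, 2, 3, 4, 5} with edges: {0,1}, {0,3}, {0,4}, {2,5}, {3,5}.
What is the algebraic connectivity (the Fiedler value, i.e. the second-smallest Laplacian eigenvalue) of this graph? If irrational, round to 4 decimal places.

With the vertex order [0, 1, 2, 3, 4, 5], the degrees are [3, 1, 1, 2, 1, 2], giving D = diag(3, 1, 1, 2, 1, 2) and L = D - A. The sorted Laplacian eigenvalues are [0, 0.3249, 1, 1.4608, 3, 4.2143]; the algebraic connectivity is the second entry, 0.3249. The eigenvalues sum to 10, which equals trace(L) = 2|E|. The largest eigenvalue, 4.2143, is at most the vertex count 6.

0.3249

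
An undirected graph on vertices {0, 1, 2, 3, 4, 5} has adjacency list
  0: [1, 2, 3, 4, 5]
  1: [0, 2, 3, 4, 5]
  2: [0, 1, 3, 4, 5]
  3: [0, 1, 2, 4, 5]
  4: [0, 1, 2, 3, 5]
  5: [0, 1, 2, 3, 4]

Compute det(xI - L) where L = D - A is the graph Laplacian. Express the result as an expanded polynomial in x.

Each diagonal entry of L is the vertex degree and each off-diagonal entry is -1 where an edge is present, 0 otherwise; in the order [0, 1, 2, 3, 4, 5] the diagonal is [5, 5, 5, 5, 5, 5]. L has integer entries, so p(x) = det(xI - L) has integer coefficients. Expanding the determinant yields x^6 - 30x^5 + 360x^4 - 2160x^3 + 6480x^2 - 7776x. The coefficient of x^5 equals -trace(L) = -30, matching the sum of degrees.

x^6 - 30x^5 + 360x^4 - 2160x^3 + 6480x^2 - 7776x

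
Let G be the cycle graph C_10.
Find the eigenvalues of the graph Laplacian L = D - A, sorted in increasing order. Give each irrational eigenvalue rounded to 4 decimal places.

[0, 0.3820, 0.3820, 1.3820, 1.3820, 2.6180, 2.6180, 3.6180, 3.6180, 4]

The graph has 10 vertices and degree multiset [2, 2, 2, 2, 2, 2, 2, 2, 2, 2]; D is the diagonal matrix of degrees and L = D - A. L is symmetric positive semidefinite, so every eigenvalue is real and nonnegative. The single zero eigenvalue shows the graph is connected. There is one zero in the spectrum, matching the 1 component. By the matrix-tree theorem the graph has (1/10) * product of the nonzero eigenvalues = 10 spanning trees.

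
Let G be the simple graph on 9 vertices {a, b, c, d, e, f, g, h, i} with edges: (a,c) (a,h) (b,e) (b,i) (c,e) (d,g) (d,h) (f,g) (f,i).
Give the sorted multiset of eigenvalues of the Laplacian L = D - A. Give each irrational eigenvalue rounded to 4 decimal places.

Reading degrees in the order [a, b, c, d, e, f, g, h, i] gives [2, 2, 2, 2, 2, 2, 2, 2, 2]; set D = diag(2, 2, 2, 2, 2, 2, 2, 2, 2) and form L = D - A. Since every row of L sums to 0, the all-ones vector is in the kernel and 0 is an eigenvalue. The single zero eigenvalue shows the graph is connected. The largest eigenvalue, 3.8794, is at most the vertex count 9.

[0, 0.4679, 0.4679, 1.6527, 1.6527, 3, 3, 3.8794, 3.8794]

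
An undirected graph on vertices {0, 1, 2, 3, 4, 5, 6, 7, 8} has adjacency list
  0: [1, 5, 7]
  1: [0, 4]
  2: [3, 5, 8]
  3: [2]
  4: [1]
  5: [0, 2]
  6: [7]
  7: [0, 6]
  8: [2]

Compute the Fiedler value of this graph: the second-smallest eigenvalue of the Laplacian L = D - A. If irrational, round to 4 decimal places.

0.1953

Reading degrees in the order [0, 1, 2, 3, 4, 5, 6, 7, 8] gives [3, 2, 3, 1, 1, 2, 1, 2, 1]; set D = diag(3, 2, 3, 1, 1, 2, 1, 2, 1) and form L = D - A. The smallest Laplacian eigenvalue is always 0. The next one, lambda_2 = 0.1953, measures how hard the graph is to disconnect: larger values mean better connectivity. The eigenvalues sum to 16, which equals trace(L) = 2|E|. There is one zero in the spectrum, matching the 1 component.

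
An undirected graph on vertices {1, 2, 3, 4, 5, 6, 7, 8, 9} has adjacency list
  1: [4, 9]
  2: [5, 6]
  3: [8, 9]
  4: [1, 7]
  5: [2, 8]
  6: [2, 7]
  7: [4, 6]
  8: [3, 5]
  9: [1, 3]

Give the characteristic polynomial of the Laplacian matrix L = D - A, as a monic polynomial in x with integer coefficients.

Reading degrees in the order [1, 2, 3, 4, 5, 6, 7, 8, 9] gives [2, 2, 2, 2, 2, 2, 2, 2, 2]; set D = diag(2, 2, 2, 2, 2, 2, 2, 2, 2) and form L = D - A. L has integer entries, so p(x) = det(xI - L) has integer coefficients. Expanding the determinant yields x^9 - 18x^8 + 135x^7 - 546x^6 + 1287x^5 - 1782x^4 + 1386x^3 - 540x^2 + 81x. The constant term is 0 because L is singular (the all-ones vector lies in its kernel). There is one zero in the spectrum, matching the 1 component.

x^9 - 18x^8 + 135x^7 - 546x^6 + 1287x^5 - 1782x^4 + 1386x^3 - 540x^2 + 81x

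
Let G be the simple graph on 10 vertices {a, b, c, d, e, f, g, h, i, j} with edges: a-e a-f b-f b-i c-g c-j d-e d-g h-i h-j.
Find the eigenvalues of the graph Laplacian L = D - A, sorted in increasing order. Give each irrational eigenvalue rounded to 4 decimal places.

Reading degrees in the order [a, b, c, d, e, f, g, h, i, j] gives [2, 2, 2, 2, 2, 2, 2, 2, 2, 2]; set D = diag(2, 2, 2, 2, 2, 2, 2, 2, 2, 2) and form L = D - A. Diagonalising L (or applying a numerical eigensolver to the 10x10 matrix) gives the spectrum above. There is one zero in the spectrum, matching the 1 component.

[0, 0.3820, 0.3820, 1.3820, 1.3820, 2.6180, 2.6180, 3.6180, 3.6180, 4]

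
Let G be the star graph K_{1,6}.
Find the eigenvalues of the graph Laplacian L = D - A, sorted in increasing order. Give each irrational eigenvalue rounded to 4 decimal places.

[0, 1, 1, 1, 1, 1, 7]

The graph has 7 vertices and degree multiset [6, 1, 1, 1, 1, 1, 1]; D is the diagonal matrix of degrees and L = D - A. Diagonalising L (or applying a numerical eigensolver to the 7x7 matrix) gives the spectrum above. The single zero eigenvalue shows the graph is connected.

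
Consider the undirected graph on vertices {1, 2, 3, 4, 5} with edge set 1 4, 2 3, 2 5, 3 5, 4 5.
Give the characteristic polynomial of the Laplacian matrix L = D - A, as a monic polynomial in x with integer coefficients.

x^5 - 10x^4 + 34x^3 - 44x^2 + 15x

Each diagonal entry of L is the vertex degree and each off-diagonal entry is -1 where an edge is present, 0 otherwise; in the order [1, 2, 3, 4, 5] the diagonal is [1, 2, 2, 2, 3]. L has integer entries, so p(x) = det(xI - L) has integer coefficients. Expanding the determinant yields x^5 - 10x^4 + 34x^3 - 44x^2 + 15x. The coefficient of x^4 equals -trace(L) = -10, matching the sum of degrees.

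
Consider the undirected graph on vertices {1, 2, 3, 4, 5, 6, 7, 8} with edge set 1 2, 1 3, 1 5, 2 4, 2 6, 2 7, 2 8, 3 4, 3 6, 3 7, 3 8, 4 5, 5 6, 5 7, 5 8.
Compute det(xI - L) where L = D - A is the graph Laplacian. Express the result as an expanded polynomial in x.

x^8 - 30x^7 + 375x^6 - 2540x^5 + 10095x^4 - 23598x^3 + 30105x^2 - 16200x

With the vertex order [1, 2, 3, 4, 5, 6, 7, 8], the degrees are [3, 5, 5, 3, 5, 3, 3, 3], giving D = diag(3, 5, 5, 3, 5, 3, 3, 3) and L = D - A. The eigenvalues of L are [0, 3, 3, 3, 3, 5, 5, 8]; the characteristic polynomial is the product of (x - lambda_i), which multiplies out to x^8 - 30x^7 + 375x^6 - 2540x^5 + 10095x^4 - 23598x^3 + 30105x^2 - 16200x. The coefficient of x^7 equals -trace(L) = -30, matching the sum of degrees. The largest eigenvalue, 8, is at most the vertex count 8.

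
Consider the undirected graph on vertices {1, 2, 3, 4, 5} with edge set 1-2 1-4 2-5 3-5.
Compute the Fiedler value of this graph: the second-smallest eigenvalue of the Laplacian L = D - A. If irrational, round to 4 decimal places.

0.3820

Reading degrees in the order [1, 2, 3, 4, 5] gives [2, 2, 1, 1, 2]; set D = diag(2, 2, 1, 1, 2) and form L = D - A. The sorted Laplacian eigenvalues are [0, 0.3820, 1.3820, 2.6180, 3.6180]; the algebraic connectivity is the second entry, 0.3820. There is one zero in the spectrum, matching the 1 component.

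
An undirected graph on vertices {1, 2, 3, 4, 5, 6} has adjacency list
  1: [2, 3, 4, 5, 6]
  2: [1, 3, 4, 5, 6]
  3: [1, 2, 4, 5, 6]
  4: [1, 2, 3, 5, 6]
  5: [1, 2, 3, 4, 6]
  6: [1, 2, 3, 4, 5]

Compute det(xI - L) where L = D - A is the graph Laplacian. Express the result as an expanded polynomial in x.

x^6 - 30x^5 + 360x^4 - 2160x^3 + 6480x^2 - 7776x

Reading degrees in the order [1, 2, 3, 4, 5, 6] gives [5, 5, 5, 5, 5, 5]; set D = diag(5, 5, 5, 5, 5, 5) and form L = D - A. Computing det(xI - L) by cofactor expansion (or equivalently via sum-over-permutations) gives x^6 - 30x^5 + 360x^4 - 2160x^3 + 6480x^2 - 7776x. The coefficient of x^5 equals -trace(L) = -30, matching the sum of degrees. The largest eigenvalue, 6, is at most the vertex count 6.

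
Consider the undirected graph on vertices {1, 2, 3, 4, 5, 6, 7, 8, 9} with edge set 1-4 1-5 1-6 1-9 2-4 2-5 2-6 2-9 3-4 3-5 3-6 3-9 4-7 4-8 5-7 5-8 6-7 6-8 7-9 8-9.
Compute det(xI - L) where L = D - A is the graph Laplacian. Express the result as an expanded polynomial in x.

With the vertex order [1, 2, 3, 4, 5, 6, 7, 8, 9], the degrees are [4, 4, 4, 5, 5, 5, 4, 4, 5], giving D = diag(4, 4, 4, 5, 5, 5, 4, 4, 5) and L = D - A. Computing det(xI - L) by cofactor expansion (or equivalently via sum-over-permutations) gives x^9 - 40x^8 + 690x^7 - 6720x^6 + 40485x^5 - 154704x^4 + 366560x^3 - 492800x^2 + 288000x. Since p(0) = det(-L) = 0, x divides p(x). By the matrix-tree theorem the graph has (1/9) * product of the nonzero eigenvalues = 32000 spanning trees.

x^9 - 40x^8 + 690x^7 - 6720x^6 + 40485x^5 - 154704x^4 + 366560x^3 - 492800x^2 + 288000x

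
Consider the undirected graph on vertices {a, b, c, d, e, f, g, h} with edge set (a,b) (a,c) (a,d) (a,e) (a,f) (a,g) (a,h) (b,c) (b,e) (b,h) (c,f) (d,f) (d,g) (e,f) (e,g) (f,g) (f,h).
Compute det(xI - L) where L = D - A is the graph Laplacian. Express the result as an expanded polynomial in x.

Each diagonal entry of L is the vertex degree and each off-diagonal entry is -1 where an edge is present, 0 otherwise; in the order [a, b, c, d, e, f, g, h] the diagonal is [7, 4, 3, 3, 4, 6, 4, 3]. Computing det(xI - L) by cofactor expansion (or equivalently via sum-over-permutations) gives x^8 - 34x^7 + 481x^6 - 3666x^5 + 16243x^4 - 41810x^3 + 57861x^2 - 33192x. Since p(0) = det(-L) = 0, x divides p(x). The largest eigenvalue, 8, is at most the vertex count 8. The eigenvalues sum to 34, which equals trace(L) = 2|E|.

x^8 - 34x^7 + 481x^6 - 3666x^5 + 16243x^4 - 41810x^3 + 57861x^2 - 33192x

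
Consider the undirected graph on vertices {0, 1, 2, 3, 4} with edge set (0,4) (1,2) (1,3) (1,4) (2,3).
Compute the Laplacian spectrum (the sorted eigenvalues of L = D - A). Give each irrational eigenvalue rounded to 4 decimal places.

[0, 0.5188, 2.3111, 3, 4.1701]

Each diagonal entry of L is the vertex degree and each off-diagonal entry is -1 where an edge is present, 0 otherwise; in the order [0, 1, 2, 3, 4] the diagonal is [1, 3, 2, 2, 2]. Since every row of L sums to 0, the all-ones vector is in the kernel and 0 is an eigenvalue. The single zero eigenvalue shows the graph is connected.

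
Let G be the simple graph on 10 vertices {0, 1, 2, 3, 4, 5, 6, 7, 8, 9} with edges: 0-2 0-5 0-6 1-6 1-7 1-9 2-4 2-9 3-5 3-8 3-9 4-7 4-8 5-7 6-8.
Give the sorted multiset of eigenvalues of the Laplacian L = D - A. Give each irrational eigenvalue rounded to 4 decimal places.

[0, 2, 2, 2, 2, 2, 5, 5, 5, 5]

Each diagonal entry of L is the vertex degree and each off-diagonal entry is -1 where an edge is present, 0 otherwise; in the order [0, 1, 2, 3, 4, 5, 6, 7, 8, 9] the diagonal is [3, 3, 3, 3, 3, 3, 3, 3, 3, 3]. L is symmetric positive semidefinite, so every eigenvalue is real and nonnegative. The single zero eigenvalue shows the graph is connected. The largest eigenvalue, 5, is at most the vertex count 10. The eigenvalues sum to 30, which equals trace(L) = 2|E|.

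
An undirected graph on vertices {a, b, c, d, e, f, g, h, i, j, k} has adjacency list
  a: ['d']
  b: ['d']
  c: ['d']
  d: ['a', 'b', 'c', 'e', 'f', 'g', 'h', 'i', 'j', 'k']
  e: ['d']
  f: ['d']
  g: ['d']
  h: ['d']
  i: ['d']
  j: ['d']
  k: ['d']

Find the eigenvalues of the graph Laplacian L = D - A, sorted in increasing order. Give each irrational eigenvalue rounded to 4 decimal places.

[0, 1, 1, 1, 1, 1, 1, 1, 1, 1, 11]

With the vertex order [a, b, c, d, e, f, g, h, i, j, k], the degrees are [1, 1, 1, 10, 1, 1, 1, 1, 1, 1, 1], giving D = diag(1, 1, 1, 10, 1, 1, 1, 1, 1, 1, 1) and L = D - A. Diagonalising L (or applying a numerical eigensolver to the 11x11 matrix) gives the spectrum above. The eigenvalues sum to 20, which equals trace(L) = 2|E|. By the matrix-tree theorem the graph has (1/11) * product of the nonzero eigenvalues = 1 spanning tree.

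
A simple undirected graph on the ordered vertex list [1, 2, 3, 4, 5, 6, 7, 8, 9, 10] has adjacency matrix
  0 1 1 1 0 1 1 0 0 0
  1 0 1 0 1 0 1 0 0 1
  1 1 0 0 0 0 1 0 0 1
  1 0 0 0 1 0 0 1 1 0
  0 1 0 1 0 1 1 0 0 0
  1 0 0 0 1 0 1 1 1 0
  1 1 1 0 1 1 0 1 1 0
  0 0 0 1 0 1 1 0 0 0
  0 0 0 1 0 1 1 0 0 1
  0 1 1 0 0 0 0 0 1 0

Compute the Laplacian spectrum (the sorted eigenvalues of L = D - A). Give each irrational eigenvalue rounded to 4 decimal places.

With the vertex order [1, 2, 3, 4, 5, 6, 7, 8, 9, 10], the degrees are [5, 5, 4, 4, 4, 5, 7, 3, 4, 3], giving D = diag(5, 5, 4, 4, 4, 5, 7, 3, 4, 3) and L = D - A. Since every row of L sums to 0, the all-ones vector is in the kernel and 0 is an eigenvalue. The eigenvalues sum to 44, which equals trace(L) = 2|E|.

[0, 1.8933, 3.0985, 3.4389, 4.1718, 4.2616, 5.4987, 5.8867, 7.3775, 8.3730]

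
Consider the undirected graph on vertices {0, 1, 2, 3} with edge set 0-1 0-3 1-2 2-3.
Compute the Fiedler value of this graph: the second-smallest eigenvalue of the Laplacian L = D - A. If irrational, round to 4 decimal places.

2

Reading degrees in the order [0, 1, 2, 3] gives [2, 2, 2, 2]; set D = diag(2, 2, 2, 2) and form L = D - A. The sorted Laplacian eigenvalues are [0, 2, 2, 4]; the algebraic connectivity is the second entry, 2.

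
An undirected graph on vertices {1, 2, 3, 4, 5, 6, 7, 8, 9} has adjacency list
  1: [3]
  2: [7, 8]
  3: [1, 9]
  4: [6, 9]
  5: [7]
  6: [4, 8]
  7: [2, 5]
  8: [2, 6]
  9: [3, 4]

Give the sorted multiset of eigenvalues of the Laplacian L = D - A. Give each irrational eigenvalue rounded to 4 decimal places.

[0, 0.1206, 0.4679, 1, 1.6527, 2.3473, 3, 3.5321, 3.8794]

Reading degrees in the order [1, 2, 3, 4, 5, 6, 7, 8, 9] gives [1, 2, 2, 2, 1, 2, 2, 2, 2]; set D = diag(1, 2, 2, 2, 1, 2, 2, 2, 2) and form L = D - A. The multiplicity of 0 as a Laplacian eigenvalue equals the number of connected components. The single zero eigenvalue shows the graph is connected. The eigenvalues sum to 16, which equals trace(L) = 2|E|.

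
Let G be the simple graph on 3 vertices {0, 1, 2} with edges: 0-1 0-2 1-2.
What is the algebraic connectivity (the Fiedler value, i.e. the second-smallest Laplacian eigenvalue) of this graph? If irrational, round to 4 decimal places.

3

Each diagonal entry of L is the vertex degree and each off-diagonal entry is -1 where an edge is present, 0 otherwise; in the order [0, 1, 2] the diagonal is [2, 2, 2]. The smallest Laplacian eigenvalue is always 0. The next one, lambda_2 = 3, measures how hard the graph is to disconnect: larger values mean better connectivity. The eigenvalues sum to 6, which equals trace(L) = 2|E|. The largest eigenvalue, 3, is at most the vertex count 3.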